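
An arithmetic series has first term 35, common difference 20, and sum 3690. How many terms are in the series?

Using S = n/2 × [2a + (n-1)d]
3690 = n/2 × [2(35) + (n-1)(20)]
3690 = n/2 × [70 + 20n - 20]
7380 = n × [50 + 20n]
20n² + (50)n - 7380 = 0
Discriminant: Δ = (50)² - 4(20)(-7380) = 2500 + 590400 = 592900
√Δ = 770
n = [-(50) + √Δ] / (2·20) = (-50 + 770) / 40 = 720 / 40 = 18
(The negative root is discarded since n must be a positive integer.)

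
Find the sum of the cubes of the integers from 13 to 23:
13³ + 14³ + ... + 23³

Use ∑_{k=1}^{n} k³ = [n(n+1)/2]², then subtract the first 12 terms.
∑_{k=1}^{23} k³ = [23×24/2]² = 276² = 76176
∑_{k=1}^{12} k³ = [12×13/2]² = 78² = 6084
∑_{k=13}^{23} k³ = 76176 - 6084 = 70092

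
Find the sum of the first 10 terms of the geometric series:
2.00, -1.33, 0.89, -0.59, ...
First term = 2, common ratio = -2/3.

Sₙ = a(1 - rⁿ) / (1 - r)
S_10 = 2(1 - (-2/3)^10) / (1 - (-2/3))
S_10 = 2(1 - (1024/59049)) / (5/3)
S_10 = 23210/19683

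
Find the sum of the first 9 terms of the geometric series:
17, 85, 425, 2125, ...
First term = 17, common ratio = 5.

Sₙ = a(1 - rⁿ) / (1 - r)
S_9 = 17(1 - 5^9) / (1 - 5)
S_9 = 17(1 - 1953125) / (-4)
S_9 = 8300777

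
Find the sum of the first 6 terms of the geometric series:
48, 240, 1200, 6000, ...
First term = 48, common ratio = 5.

Sₙ = a(1 - rⁿ) / (1 - r)
S_6 = 48(1 - 5^6) / (1 - 5)
S_6 = 48(1 - 15625) / (-4)
S_6 = 187488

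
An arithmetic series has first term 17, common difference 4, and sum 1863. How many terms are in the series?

Using S = n/2 × [2a + (n-1)d]
1863 = n/2 × [2(17) + (n-1)(4)]
1863 = n/2 × [34 + 4n - 4]
3726 = n × [30 + 4n]
4n² + (30)n - 3726 = 0
Discriminant: Δ = (30)² - 4(4)(-3726) = 900 + 59616 = 60516
√Δ = 246
n = [-(30) + √Δ] / (2·4) = (-30 + 246) / 8 = 216 / 8 = 27
(The negative root is discarded since n must be a positive integer.)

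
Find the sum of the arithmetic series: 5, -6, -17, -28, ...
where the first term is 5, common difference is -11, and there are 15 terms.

Sₙ = n/2 × (first + last)
Last term = a + (n-1)d = 5 + (15-1)×(-11) = -149
S_15 = 15/2 × (5 + (-149))
S_15 = 15/2 × (-144) = -1080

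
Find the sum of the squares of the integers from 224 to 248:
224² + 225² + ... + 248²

Use ∑_{k=1}^{n} k² = n(n+1)(2n+1)/6, then subtract the first 223 terms.
∑_{k=1}^{248} k² = 248×249×497/6 = 5115124
∑_{k=1}^{223} k² = 223×224×447/6 = 3721424
∑_{k=224}^{248} k² = 5115124 - 3721424 = 1393700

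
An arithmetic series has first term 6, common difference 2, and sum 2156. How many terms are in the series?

Using S = n/2 × [2a + (n-1)d]
2156 = n/2 × [2(6) + (n-1)(2)]
2156 = n/2 × [12 + 2n - 2]
4312 = n × [10 + 2n]
2n² + (10)n - 4312 = 0
Discriminant: Δ = (10)² - 4(2)(-4312) = 100 + 34496 = 34596
√Δ = 186
n = [-(10) + √Δ] / (2·2) = (-10 + 186) / 4 = 176 / 4 = 44
(The negative root is discarded since n must be a positive integer.)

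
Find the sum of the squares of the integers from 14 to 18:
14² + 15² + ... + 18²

Use ∑_{k=1}^{n} k² = n(n+1)(2n+1)/6, then subtract the first 13 terms.
∑_{k=1}^{18} k² = 18×19×37/6 = 2109
∑_{k=1}^{13} k² = 13×14×27/6 = 819
∑_{k=14}^{18} k² = 2109 - 819 = 1290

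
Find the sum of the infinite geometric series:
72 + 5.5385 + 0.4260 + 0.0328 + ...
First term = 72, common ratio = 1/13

For |r| < 1, S = a / (1 - r)
S = 72 / (1 - (1/13))
S = 72 / (12/13)
S = 78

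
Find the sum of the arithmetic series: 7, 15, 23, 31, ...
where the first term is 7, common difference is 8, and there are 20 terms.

Sₙ = n/2 × (first + last)
Last term = a + (n-1)d = 7 + (20-1)×8 = 159
S_20 = 20/2 × (7 + 159)
S_20 = 20/2 × 166 = 1660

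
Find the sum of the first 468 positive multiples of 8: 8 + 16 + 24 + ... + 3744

Factor out 8: = 8(1 + 2 + ... + 468) = 8 × n(n+1)/2
= 8 × 468×469/2
= 8 × 109746
= 877968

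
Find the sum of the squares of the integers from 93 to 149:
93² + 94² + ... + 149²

Use ∑_{k=1}^{n} k² = n(n+1)(2n+1)/6, then subtract the first 92 terms.
∑_{k=1}^{149} k² = 149×150×299/6 = 1113775
∑_{k=1}^{92} k² = 92×93×185/6 = 263810
∑_{k=93}^{149} k² = 1113775 - 263810 = 849965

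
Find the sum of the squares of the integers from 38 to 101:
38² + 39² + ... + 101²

Use ∑_{k=1}^{n} k² = n(n+1)(2n+1)/6, then subtract the first 37 terms.
∑_{k=1}^{101} k² = 101×102×203/6 = 348551
∑_{k=1}^{37} k² = 37×38×75/6 = 17575
∑_{k=38}^{101} k² = 348551 - 17575 = 330976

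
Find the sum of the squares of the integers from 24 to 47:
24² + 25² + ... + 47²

Use ∑_{k=1}^{n} k² = n(n+1)(2n+1)/6, then subtract the first 23 terms.
∑_{k=1}^{47} k² = 47×48×95/6 = 35720
∑_{k=1}^{23} k² = 23×24×47/6 = 4324
∑_{k=24}^{47} k² = 35720 - 4324 = 31396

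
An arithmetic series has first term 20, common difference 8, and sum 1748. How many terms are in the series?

Using S = n/2 × [2a + (n-1)d]
1748 = n/2 × [2(20) + (n-1)(8)]
1748 = n/2 × [40 + 8n - 8]
3496 = n × [32 + 8n]
8n² + (32)n - 3496 = 0
Discriminant: Δ = (32)² - 4(8)(-3496) = 1024 + 111872 = 112896
√Δ = 336
n = [-(32) + √Δ] / (2·8) = (-32 + 336) / 16 = 304 / 16 = 19
(The negative root is discarded since n must be a positive integer.)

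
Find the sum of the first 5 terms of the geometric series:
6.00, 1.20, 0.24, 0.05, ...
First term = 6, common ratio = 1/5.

Sₙ = a(1 - rⁿ) / (1 - r)
S_5 = 6(1 - (1/5)^5) / (1 - (1/5))
S_5 = 6(1 - (1/3125)) / (4/5)
S_5 = 4686/625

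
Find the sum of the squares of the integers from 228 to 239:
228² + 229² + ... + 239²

Use ∑_{k=1}^{n} k² = n(n+1)(2n+1)/6, then subtract the first 227 terms.
∑_{k=1}^{239} k² = 239×240×479/6 = 4579240
∑_{k=1}^{227} k² = 227×228×455/6 = 3924830
∑_{k=228}^{239} k² = 4579240 - 3924830 = 654410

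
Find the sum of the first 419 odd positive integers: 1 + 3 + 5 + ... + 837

Sum of first n odd numbers = n²
= 419²
= 175561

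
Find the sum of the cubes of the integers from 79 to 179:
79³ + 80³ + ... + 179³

Use ∑_{k=1}^{n} k³ = [n(n+1)/2]², then subtract the first 78 terms.
∑_{k=1}^{179} k³ = [179×180/2]² = 16110² = 259532100
∑_{k=1}^{78} k³ = [78×79/2]² = 3081² = 9492561
∑_{k=79}^{179} k³ = 259532100 - 9492561 = 250039539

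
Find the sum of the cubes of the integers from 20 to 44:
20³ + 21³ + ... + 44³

Use ∑_{k=1}^{n} k³ = [n(n+1)/2]², then subtract the first 19 terms.
∑_{k=1}^{44} k³ = [44×45/2]² = 990² = 980100
∑_{k=1}^{19} k³ = [19×20/2]² = 190² = 36100
∑_{k=20}^{44} k³ = 980100 - 36100 = 944000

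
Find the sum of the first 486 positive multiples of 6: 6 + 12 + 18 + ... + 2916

Factor out 6: = 6(1 + 2 + ... + 486) = 6 × n(n+1)/2
= 6 × 486×487/2
= 6 × 118341
= 710046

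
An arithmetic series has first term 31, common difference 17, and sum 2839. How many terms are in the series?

Using S = n/2 × [2a + (n-1)d]
2839 = n/2 × [2(31) + (n-1)(17)]
2839 = n/2 × [62 + 17n - 17]
5678 = n × [45 + 17n]
17n² + (45)n - 5678 = 0
Discriminant: Δ = (45)² - 4(17)(-5678) = 2025 + 386104 = 388129
√Δ = 623
n = [-(45) + √Δ] / (2·17) = (-45 + 623) / 34 = 578 / 34 = 17
(The negative root is discarded since n must be a positive integer.)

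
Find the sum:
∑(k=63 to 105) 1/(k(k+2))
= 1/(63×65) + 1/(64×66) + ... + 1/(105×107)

Partial fractions: 1/(k(k+2)) = (1/2)[1/k - 1/(k+2)]
Telescoping leaves the first two and last two terms:
= (1/2)[1/63 + 1/64 - 1/106 - 1/107]
= 290809/45730944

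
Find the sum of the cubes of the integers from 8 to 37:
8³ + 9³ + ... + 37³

Use ∑_{k=1}^{n} k³ = [n(n+1)/2]², then subtract the first 7 terms.
∑_{k=1}^{37} k³ = [37×38/2]² = 703² = 494209
∑_{k=1}^{7} k³ = [7×8/2]² = 28² = 784
∑_{k=8}^{37} k³ = 494209 - 784 = 493425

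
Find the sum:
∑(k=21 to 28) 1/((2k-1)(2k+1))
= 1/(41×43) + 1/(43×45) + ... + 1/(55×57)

Partial fractions: 1/((2k-1)(2k+1)) = (1/2)[1/(2k-1) - 1/(2k+1)]
The series telescopes:
= (1/2)[1/41 - 1/57]
= 8/2337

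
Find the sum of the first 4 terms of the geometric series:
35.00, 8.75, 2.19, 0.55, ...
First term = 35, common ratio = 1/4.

Sₙ = a(1 - rⁿ) / (1 - r)
S_4 = 35(1 - (1/4)^4) / (1 - (1/4))
S_4 = 35(1 - (1/256)) / (3/4)
S_4 = 2975/64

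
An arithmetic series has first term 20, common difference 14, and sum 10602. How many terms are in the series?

Using S = n/2 × [2a + (n-1)d]
10602 = n/2 × [2(20) + (n-1)(14)]
10602 = n/2 × [40 + 14n - 14]
21204 = n × [26 + 14n]
14n² + (26)n - 21204 = 0
Discriminant: Δ = (26)² - 4(14)(-21204) = 676 + 1187424 = 1188100
√Δ = 1090
n = [-(26) + √Δ] / (2·14) = (-26 + 1090) / 28 = 1064 / 28 = 38
(The negative root is discarded since n must be a positive integer.)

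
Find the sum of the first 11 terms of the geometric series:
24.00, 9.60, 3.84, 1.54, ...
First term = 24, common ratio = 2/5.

Sₙ = a(1 - rⁿ) / (1 - r)
S_11 = 24(1 - (2/5)^11) / (1 - (2/5))
S_11 = 24(1 - (2048/48828125)) / (3/5)
S_11 = 390608616/9765625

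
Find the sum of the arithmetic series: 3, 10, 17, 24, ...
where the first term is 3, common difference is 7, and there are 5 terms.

Sₙ = n/2 × (first + last)
Last term = a + (n-1)d = 3 + (5-1)×7 = 31
S_5 = 5/2 × (3 + 31)
S_5 = 5/2 × 34 = 85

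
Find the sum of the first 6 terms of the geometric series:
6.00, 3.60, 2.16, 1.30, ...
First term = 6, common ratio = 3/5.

Sₙ = a(1 - rⁿ) / (1 - r)
S_6 = 6(1 - (3/5)^6) / (1 - (3/5))
S_6 = 6(1 - (729/15625)) / (2/5)
S_6 = 44688/3125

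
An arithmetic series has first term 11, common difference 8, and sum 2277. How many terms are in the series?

Using S = n/2 × [2a + (n-1)d]
2277 = n/2 × [2(11) + (n-1)(8)]
2277 = n/2 × [22 + 8n - 8]
4554 = n × [14 + 8n]
8n² + (14)n - 4554 = 0
Discriminant: Δ = (14)² - 4(8)(-4554) = 196 + 145728 = 145924
√Δ = 382
n = [-(14) + √Δ] / (2·8) = (-14 + 382) / 16 = 368 / 16 = 23
(The negative root is discarded since n must be a positive integer.)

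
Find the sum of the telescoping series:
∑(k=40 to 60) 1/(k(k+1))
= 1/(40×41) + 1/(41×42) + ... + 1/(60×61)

Partial fractions: 1/(k(k+1)) = 1/k - 1/(k+1)
The series telescopes:
= (1/40 - 1/41) + (1/41 - 1/42) + ... + (1/60 - 1/61)
= 1/40 - 1/61
= 21/2440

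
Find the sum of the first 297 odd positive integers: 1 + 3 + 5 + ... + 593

Sum of first n odd numbers = n²
= 297²
= 88209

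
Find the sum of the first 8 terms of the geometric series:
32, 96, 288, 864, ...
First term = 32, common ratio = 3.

Sₙ = a(1 - rⁿ) / (1 - r)
S_8 = 32(1 - 3^8) / (1 - 3)
S_8 = 32(1 - 6561) / (-2)
S_8 = 104960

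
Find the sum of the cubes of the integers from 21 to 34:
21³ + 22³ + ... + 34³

Use ∑_{k=1}^{n} k³ = [n(n+1)/2]², then subtract the first 20 terms.
∑_{k=1}^{34} k³ = [34×35/2]² = 595² = 354025
∑_{k=1}^{20} k³ = [20×21/2]² = 210² = 44100
∑_{k=21}^{34} k³ = 354025 - 44100 = 309925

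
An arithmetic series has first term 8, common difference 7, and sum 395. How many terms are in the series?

Using S = n/2 × [2a + (n-1)d]
395 = n/2 × [2(8) + (n-1)(7)]
395 = n/2 × [16 + 7n - 7]
790 = n × [9 + 7n]
7n² + (9)n - 790 = 0
Discriminant: Δ = (9)² - 4(7)(-790) = 81 + 22120 = 22201
√Δ = 149
n = [-(9) + √Δ] / (2·7) = (-9 + 149) / 14 = 140 / 14 = 10
(The negative root is discarded since n must be a positive integer.)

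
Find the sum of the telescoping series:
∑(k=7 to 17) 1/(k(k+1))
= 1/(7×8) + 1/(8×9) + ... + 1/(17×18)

Partial fractions: 1/(k(k+1)) = 1/k - 1/(k+1)
The series telescopes:
= (1/7 - 1/8) + (1/8 - 1/9) + ... + (1/17 - 1/18)
= 1/7 - 1/18
= 11/126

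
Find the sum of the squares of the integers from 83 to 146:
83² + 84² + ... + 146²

Use ∑_{k=1}^{n} k² = n(n+1)(2n+1)/6, then subtract the first 82 terms.
∑_{k=1}^{146} k² = 146×147×293/6 = 1048061
∑_{k=1}^{82} k² = 82×83×165/6 = 187165
∑_{k=83}^{146} k² = 1048061 - 187165 = 860896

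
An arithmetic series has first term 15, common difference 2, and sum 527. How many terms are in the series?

Using S = n/2 × [2a + (n-1)d]
527 = n/2 × [2(15) + (n-1)(2)]
527 = n/2 × [30 + 2n - 2]
1054 = n × [28 + 2n]
2n² + (28)n - 1054 = 0
Discriminant: Δ = (28)² - 4(2)(-1054) = 784 + 8432 = 9216
√Δ = 96
n = [-(28) + √Δ] / (2·2) = (-28 + 96) / 4 = 68 / 4 = 17
(The negative root is discarded since n must be a positive integer.)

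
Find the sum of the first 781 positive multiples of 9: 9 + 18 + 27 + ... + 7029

Factor out 9: = 9(1 + 2 + ... + 781) = 9 × n(n+1)/2
= 9 × 781×782/2
= 9 × 305371
= 2748339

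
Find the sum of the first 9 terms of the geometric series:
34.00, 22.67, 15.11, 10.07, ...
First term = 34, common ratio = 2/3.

Sₙ = a(1 - rⁿ) / (1 - r)
S_9 = 34(1 - (2/3)^9) / (1 - (2/3))
S_9 = 34(1 - (512/19683)) / (1/3)
S_9 = 651814/6561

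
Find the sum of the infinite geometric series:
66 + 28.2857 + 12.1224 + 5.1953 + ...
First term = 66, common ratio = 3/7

For |r| < 1, S = a / (1 - r)
S = 66 / (1 - (3/7))
S = 66 / (4/7)
S = 231/2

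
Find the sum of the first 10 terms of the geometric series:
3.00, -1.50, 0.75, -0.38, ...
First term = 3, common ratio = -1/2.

Sₙ = a(1 - rⁿ) / (1 - r)
S_10 = 3(1 - (-1/2)^10) / (1 - (-1/2))
S_10 = 3(1 - (1/1024)) / (3/2)
S_10 = 1023/512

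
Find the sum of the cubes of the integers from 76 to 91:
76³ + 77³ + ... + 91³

Use ∑_{k=1}^{n} k³ = [n(n+1)/2]², then subtract the first 75 terms.
∑_{k=1}^{91} k³ = [91×92/2]² = 4186² = 17522596
∑_{k=1}^{75} k³ = [75×76/2]² = 2850² = 8122500
∑_{k=76}^{91} k³ = 17522596 - 8122500 = 9400096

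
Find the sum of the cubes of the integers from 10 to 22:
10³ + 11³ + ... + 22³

Use ∑_{k=1}^{n} k³ = [n(n+1)/2]², then subtract the first 9 terms.
∑_{k=1}^{22} k³ = [22×23/2]² = 253² = 64009
∑_{k=1}^{9} k³ = [9×10/2]² = 45² = 2025
∑_{k=10}^{22} k³ = 64009 - 2025 = 61984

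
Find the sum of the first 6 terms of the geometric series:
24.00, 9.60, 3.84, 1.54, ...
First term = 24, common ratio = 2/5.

Sₙ = a(1 - rⁿ) / (1 - r)
S_6 = 24(1 - (2/5)^6) / (1 - (2/5))
S_6 = 24(1 - (64/15625)) / (3/5)
S_6 = 124488/3125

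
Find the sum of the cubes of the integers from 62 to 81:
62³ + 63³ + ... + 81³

Use ∑_{k=1}^{n} k³ = [n(n+1)/2]², then subtract the first 61 terms.
∑_{k=1}^{81} k³ = [81×82/2]² = 3321² = 11029041
∑_{k=1}^{61} k³ = [61×62/2]² = 1891² = 3575881
∑_{k=62}^{81} k³ = 11029041 - 3575881 = 7453160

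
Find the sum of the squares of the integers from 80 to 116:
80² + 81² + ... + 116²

Use ∑_{k=1}^{n} k² = n(n+1)(2n+1)/6, then subtract the first 79 terms.
∑_{k=1}^{116} k² = 116×117×233/6 = 527046
∑_{k=1}^{79} k² = 79×80×159/6 = 167480
∑_{k=80}^{116} k² = 527046 - 167480 = 359566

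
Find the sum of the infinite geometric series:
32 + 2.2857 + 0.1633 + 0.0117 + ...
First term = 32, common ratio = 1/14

For |r| < 1, S = a / (1 - r)
S = 32 / (1 - (1/14))
S = 32 / (13/14)
S = 448/13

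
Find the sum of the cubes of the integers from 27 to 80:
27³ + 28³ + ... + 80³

Use ∑_{k=1}^{n} k³ = [n(n+1)/2]², then subtract the first 26 terms.
∑_{k=1}^{80} k³ = [80×81/2]² = 3240² = 10497600
∑_{k=1}^{26} k³ = [26×27/2]² = 351² = 123201
∑_{k=27}^{80} k³ = 10497600 - 123201 = 10374399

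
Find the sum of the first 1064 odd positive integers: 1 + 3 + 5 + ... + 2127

Sum of first n odd numbers = n²
= 1064²
= 1132096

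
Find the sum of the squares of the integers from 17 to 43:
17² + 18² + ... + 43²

Use ∑_{k=1}^{n} k² = n(n+1)(2n+1)/6, then subtract the first 16 terms.
∑_{k=1}^{43} k² = 43×44×87/6 = 27434
∑_{k=1}^{16} k² = 16×17×33/6 = 1496
∑_{k=17}^{43} k² = 27434 - 1496 = 25938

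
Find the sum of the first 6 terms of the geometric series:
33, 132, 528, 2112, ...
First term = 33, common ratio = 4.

Sₙ = a(1 - rⁿ) / (1 - r)
S_6 = 33(1 - 4^6) / (1 - 4)
S_6 = 33(1 - 4096) / (-3)
S_6 = 45045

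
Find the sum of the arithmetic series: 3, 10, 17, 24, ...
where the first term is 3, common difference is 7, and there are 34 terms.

Sₙ = n/2 × (first + last)
Last term = a + (n-1)d = 3 + (34-1)×7 = 234
S_34 = 34/2 × (3 + 234)
S_34 = 34/2 × 237 = 4029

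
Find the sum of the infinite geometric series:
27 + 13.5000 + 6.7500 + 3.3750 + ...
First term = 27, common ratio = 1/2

For |r| < 1, S = a / (1 - r)
S = 27 / (1 - (1/2))
S = 27 / (1/2)
S = 54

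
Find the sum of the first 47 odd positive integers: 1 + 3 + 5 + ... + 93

Sum of first n odd numbers = n²
= 47²
= 2209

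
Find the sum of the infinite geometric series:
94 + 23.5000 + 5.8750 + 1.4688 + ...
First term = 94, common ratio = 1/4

For |r| < 1, S = a / (1 - r)
S = 94 / (1 - (1/4))
S = 94 / (3/4)
S = 376/3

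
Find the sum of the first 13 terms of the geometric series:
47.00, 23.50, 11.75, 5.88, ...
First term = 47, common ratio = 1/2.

Sₙ = a(1 - rⁿ) / (1 - r)
S_13 = 47(1 - (1/2)^13) / (1 - (1/2))
S_13 = 47(1 - (1/8192)) / (1/2)
S_13 = 384977/4096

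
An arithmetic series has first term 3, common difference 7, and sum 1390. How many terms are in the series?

Using S = n/2 × [2a + (n-1)d]
1390 = n/2 × [2(3) + (n-1)(7)]
1390 = n/2 × [6 + 7n - 7]
2780 = n × [-1 + 7n]
7n² + (-1)n - 2780 = 0
Discriminant: Δ = (-1)² - 4(7)(-2780) = 1 + 77840 = 77841
√Δ = 279
n = [-(-1) + √Δ] / (2·7) = (1 + 279) / 14 = 280 / 14 = 20
(The negative root is discarded since n must be a positive integer.)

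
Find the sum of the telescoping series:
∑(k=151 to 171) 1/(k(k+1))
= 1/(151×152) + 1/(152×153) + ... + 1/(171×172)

Partial fractions: 1/(k(k+1)) = 1/k - 1/(k+1)
The series telescopes:
= (1/151 - 1/152) + (1/152 - 1/153) + ... + (1/171 - 1/172)
= 1/151 - 1/172
= 21/25972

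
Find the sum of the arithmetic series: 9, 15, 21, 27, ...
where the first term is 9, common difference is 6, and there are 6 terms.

Sₙ = n/2 × (first + last)
Last term = a + (n-1)d = 9 + (6-1)×6 = 39
S_6 = 6/2 × (9 + 39)
S_6 = 6/2 × 48 = 144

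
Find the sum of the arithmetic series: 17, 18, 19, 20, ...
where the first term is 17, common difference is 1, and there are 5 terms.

Sₙ = n/2 × (first + last)
Last term = a + (n-1)d = 17 + (5-1)×1 = 21
S_5 = 5/2 × (17 + 21)
S_5 = 5/2 × 38 = 95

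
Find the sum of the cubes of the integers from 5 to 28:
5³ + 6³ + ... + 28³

Use ∑_{k=1}^{n} k³ = [n(n+1)/2]², then subtract the first 4 terms.
∑_{k=1}^{28} k³ = [28×29/2]² = 406² = 164836
∑_{k=1}^{4} k³ = [4×5/2]² = 10² = 100
∑_{k=5}^{28} k³ = 164836 - 100 = 164736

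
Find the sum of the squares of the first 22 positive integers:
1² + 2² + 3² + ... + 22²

Formula: ∑k² = n(n+1)(2n+1)/6
= 22×23×45/6
= 22770/6
= 3795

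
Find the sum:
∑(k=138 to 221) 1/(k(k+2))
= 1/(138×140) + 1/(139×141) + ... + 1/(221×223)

Partial fractions: 1/(k(k+2)) = (1/2)[1/k - 1/(k+2)]
Telescoping leaves the first two and last two terms:
= (1/2)[1/138 + 1/139 - 1/222 - 1/223]
= 431431/158270682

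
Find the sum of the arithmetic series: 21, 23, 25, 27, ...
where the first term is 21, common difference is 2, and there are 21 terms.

Sₙ = n/2 × (first + last)
Last term = a + (n-1)d = 21 + (21-1)×2 = 61
S_21 = 21/2 × (21 + 61)
S_21 = 21/2 × 82 = 861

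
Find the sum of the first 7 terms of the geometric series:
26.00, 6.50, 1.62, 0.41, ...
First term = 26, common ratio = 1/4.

Sₙ = a(1 - rⁿ) / (1 - r)
S_7 = 26(1 - (1/4)^7) / (1 - (1/4))
S_7 = 26(1 - (1/16384)) / (3/4)
S_7 = 70993/2048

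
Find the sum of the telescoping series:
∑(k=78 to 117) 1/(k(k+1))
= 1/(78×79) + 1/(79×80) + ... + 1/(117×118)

Partial fractions: 1/(k(k+1)) = 1/k - 1/(k+1)
The series telescopes:
= (1/78 - 1/79) + (1/79 - 1/80) + ... + (1/117 - 1/118)
= 1/78 - 1/118
= 10/2301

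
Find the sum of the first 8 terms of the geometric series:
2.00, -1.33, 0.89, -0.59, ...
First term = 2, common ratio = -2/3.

Sₙ = a(1 - rⁿ) / (1 - r)
S_8 = 2(1 - (-2/3)^8) / (1 - (-2/3))
S_8 = 2(1 - (256/6561)) / (5/3)
S_8 = 2522/2187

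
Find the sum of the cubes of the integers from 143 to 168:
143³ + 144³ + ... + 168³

Use ∑_{k=1}^{n} k³ = [n(n+1)/2]², then subtract the first 142 terms.
∑_{k=1}^{168} k³ = [168×169/2]² = 14196² = 201526416
∑_{k=1}^{142} k³ = [142×143/2]² = 10153² = 103083409
∑_{k=143}^{168} k³ = 201526416 - 103083409 = 98443007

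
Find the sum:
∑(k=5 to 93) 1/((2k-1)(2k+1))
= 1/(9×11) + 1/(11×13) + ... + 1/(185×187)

Partial fractions: 1/((2k-1)(2k+1)) = (1/2)[1/(2k-1) - 1/(2k+1)]
The series telescopes:
= (1/2)[1/9 - 1/187]
= 89/1683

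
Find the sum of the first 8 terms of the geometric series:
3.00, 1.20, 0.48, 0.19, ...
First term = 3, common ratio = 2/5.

Sₙ = a(1 - rⁿ) / (1 - r)
S_8 = 3(1 - (2/5)^8) / (1 - (2/5))
S_8 = 3(1 - (256/390625)) / (3/5)
S_8 = 390369/78125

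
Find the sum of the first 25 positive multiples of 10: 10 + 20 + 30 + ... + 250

Factor out 10: = 10(1 + 2 + ... + 25) = 10 × n(n+1)/2
= 10 × 25×26/2
= 10 × 325
= 3250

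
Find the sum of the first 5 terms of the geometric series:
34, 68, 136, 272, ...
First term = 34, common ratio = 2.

Sₙ = a(1 - rⁿ) / (1 - r)
S_5 = 34(1 - 2^5) / (1 - 2)
S_5 = 34(1 - 32) / (-1)
S_5 = 1054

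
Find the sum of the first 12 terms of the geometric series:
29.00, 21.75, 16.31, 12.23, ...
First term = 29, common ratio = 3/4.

Sₙ = a(1 - rⁿ) / (1 - r)
S_12 = 29(1 - (3/4)^12) / (1 - (3/4))
S_12 = 29(1 - (531441/16777216)) / (1/4)
S_12 = 471127475/4194304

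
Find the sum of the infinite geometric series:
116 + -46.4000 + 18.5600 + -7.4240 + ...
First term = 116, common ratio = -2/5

For |r| < 1, S = a / (1 - r)
S = 116 / (1 - (-2/5))
S = 116 / (7/5)
S = 580/7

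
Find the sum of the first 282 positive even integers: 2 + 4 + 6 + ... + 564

Sum of first n even numbers = n(n+1)
= 282×283
= 79806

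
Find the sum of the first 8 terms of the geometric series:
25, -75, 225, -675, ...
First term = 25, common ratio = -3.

Sₙ = a(1 - rⁿ) / (1 - r)
S_8 = 25(1 - (-3)^8) / (1 - (-3))
S_8 = 25(1 - 6561) / (4)
S_8 = -41000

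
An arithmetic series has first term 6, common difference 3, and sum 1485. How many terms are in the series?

Using S = n/2 × [2a + (n-1)d]
1485 = n/2 × [2(6) + (n-1)(3)]
1485 = n/2 × [12 + 3n - 3]
2970 = n × [9 + 3n]
3n² + (9)n - 2970 = 0
Discriminant: Δ = (9)² - 4(3)(-2970) = 81 + 35640 = 35721
√Δ = 189
n = [-(9) + √Δ] / (2·3) = (-9 + 189) / 6 = 180 / 6 = 30
(The negative root is discarded since n must be a positive integer.)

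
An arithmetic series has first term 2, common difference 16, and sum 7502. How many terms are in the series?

Using S = n/2 × [2a + (n-1)d]
7502 = n/2 × [2(2) + (n-1)(16)]
7502 = n/2 × [4 + 16n - 16]
15004 = n × [-12 + 16n]
16n² + (-12)n - 15004 = 0
Discriminant: Δ = (-12)² - 4(16)(-15004) = 144 + 960256 = 960400
√Δ = 980
n = [-(-12) + √Δ] / (2·16) = (12 + 980) / 32 = 992 / 32 = 31
(The negative root is discarded since n must be a positive integer.)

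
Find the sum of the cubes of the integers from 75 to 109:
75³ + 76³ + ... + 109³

Use ∑_{k=1}^{n} k³ = [n(n+1)/2]², then subtract the first 74 terms.
∑_{k=1}^{109} k³ = [109×110/2]² = 5995² = 35940025
∑_{k=1}^{74} k³ = [74×75/2]² = 2775² = 7700625
∑_{k=75}^{109} k³ = 35940025 - 7700625 = 28239400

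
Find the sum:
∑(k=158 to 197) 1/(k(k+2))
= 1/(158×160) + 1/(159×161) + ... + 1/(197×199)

Partial fractions: 1/(k(k+2)) = (1/2)[1/k - 1/(k+2)]
Telescoping leaves the first two and last two terms:
= (1/2)[1/158 + 1/159 - 1/198 - 1/199]
= 104875/82488087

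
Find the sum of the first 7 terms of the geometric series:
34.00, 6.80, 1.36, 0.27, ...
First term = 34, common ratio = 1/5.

Sₙ = a(1 - rⁿ) / (1 - r)
S_7 = 34(1 - (1/5)^7) / (1 - (1/5))
S_7 = 34(1 - (1/78125)) / (4/5)
S_7 = 664054/15625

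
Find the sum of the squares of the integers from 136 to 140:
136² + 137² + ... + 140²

Use ∑_{k=1}^{n} k² = n(n+1)(2n+1)/6, then subtract the first 135 terms.
∑_{k=1}^{140} k² = 140×141×281/6 = 924490
∑_{k=1}^{135} k² = 135×136×271/6 = 829260
∑_{k=136}^{140} k² = 924490 - 829260 = 95230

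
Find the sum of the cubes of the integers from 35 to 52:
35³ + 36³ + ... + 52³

Use ∑_{k=1}^{n} k³ = [n(n+1)/2]², then subtract the first 34 terms.
∑_{k=1}^{52} k³ = [52×53/2]² = 1378² = 1898884
∑_{k=1}^{34} k³ = [34×35/2]² = 595² = 354025
∑_{k=35}^{52} k³ = 1898884 - 354025 = 1544859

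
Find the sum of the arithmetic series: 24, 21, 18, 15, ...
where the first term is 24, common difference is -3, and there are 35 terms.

Sₙ = n/2 × (first + last)
Last term = a + (n-1)d = 24 + (35-1)×(-3) = -78
S_35 = 35/2 × (24 + (-78))
S_35 = 35/2 × (-54) = -945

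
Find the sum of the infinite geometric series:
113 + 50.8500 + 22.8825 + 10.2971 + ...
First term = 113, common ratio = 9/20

For |r| < 1, S = a / (1 - r)
S = 113 / (1 - (9/20))
S = 113 / (11/20)
S = 2260/11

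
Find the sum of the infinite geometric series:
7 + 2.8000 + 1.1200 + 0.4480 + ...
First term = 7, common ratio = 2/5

For |r| < 1, S = a / (1 - r)
S = 7 / (1 - (2/5))
S = 7 / (3/5)
S = 35/3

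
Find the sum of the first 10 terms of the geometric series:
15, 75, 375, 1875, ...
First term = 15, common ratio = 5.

Sₙ = a(1 - rⁿ) / (1 - r)
S_10 = 15(1 - 5^10) / (1 - 5)
S_10 = 15(1 - 9765625) / (-4)
S_10 = 36621090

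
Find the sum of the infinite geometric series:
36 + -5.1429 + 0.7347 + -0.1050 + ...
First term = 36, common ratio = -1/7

For |r| < 1, S = a / (1 - r)
S = 36 / (1 - (-1/7))
S = 36 / (8/7)
S = 63/2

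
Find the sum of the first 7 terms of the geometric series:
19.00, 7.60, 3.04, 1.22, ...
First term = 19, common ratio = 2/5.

Sₙ = a(1 - rⁿ) / (1 - r)
S_7 = 19(1 - (2/5)^7) / (1 - (2/5))
S_7 = 19(1 - (128/78125)) / (3/5)
S_7 = 493981/15625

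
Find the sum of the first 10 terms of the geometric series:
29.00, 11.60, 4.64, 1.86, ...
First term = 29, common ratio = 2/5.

Sₙ = a(1 - rⁿ) / (1 - r)
S_10 = 29(1 - (2/5)^10) / (1 - (2/5))
S_10 = 29(1 - (1024/9765625)) / (3/5)
S_10 = 94391143/1953125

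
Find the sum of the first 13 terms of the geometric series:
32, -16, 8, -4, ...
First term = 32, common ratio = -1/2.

Sₙ = a(1 - rⁿ) / (1 - r)
S_13 = 32(1 - (-1/2)^13) / (1 - (-1/2))
S_13 = 32(1 - (-1/8192)) / (3/2)
S_13 = 2731/128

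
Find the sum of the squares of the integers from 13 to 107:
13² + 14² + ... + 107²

Use ∑_{k=1}^{n} k² = n(n+1)(2n+1)/6, then subtract the first 12 terms.
∑_{k=1}^{107} k² = 107×108×215/6 = 414090
∑_{k=1}^{12} k² = 12×13×25/6 = 650
∑_{k=13}^{107} k² = 414090 - 650 = 413440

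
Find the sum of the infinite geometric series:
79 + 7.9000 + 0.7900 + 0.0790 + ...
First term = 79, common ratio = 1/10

For |r| < 1, S = a / (1 - r)
S = 79 / (1 - (1/10))
S = 79 / (9/10)
S = 790/9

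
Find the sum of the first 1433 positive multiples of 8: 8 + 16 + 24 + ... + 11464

Factor out 8: = 8(1 + 2 + ... + 1433) = 8 × n(n+1)/2
= 8 × 1433×1434/2
= 8 × 1027461
= 8219688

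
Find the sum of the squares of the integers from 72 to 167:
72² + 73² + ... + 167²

Use ∑_{k=1}^{n} k² = n(n+1)(2n+1)/6, then subtract the first 71 terms.
∑_{k=1}^{167} k² = 167×168×335/6 = 1566460
∑_{k=1}^{71} k² = 71×72×143/6 = 121836
∑_{k=72}^{167} k² = 1566460 - 121836 = 1444624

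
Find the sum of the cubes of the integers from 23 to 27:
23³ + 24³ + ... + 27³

Use ∑_{k=1}^{n} k³ = [n(n+1)/2]², then subtract the first 22 terms.
∑_{k=1}^{27} k³ = [27×28/2]² = 378² = 142884
∑_{k=1}^{22} k³ = [22×23/2]² = 253² = 64009
∑_{k=23}^{27} k³ = 142884 - 64009 = 78875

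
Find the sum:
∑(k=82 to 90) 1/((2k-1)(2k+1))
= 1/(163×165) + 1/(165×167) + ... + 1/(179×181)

Partial fractions: 1/((2k-1)(2k+1)) = (1/2)[1/(2k-1) - 1/(2k+1)]
The series telescopes:
= (1/2)[1/163 - 1/181]
= 9/29503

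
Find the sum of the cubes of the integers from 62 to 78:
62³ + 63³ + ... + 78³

Use ∑_{k=1}^{n} k³ = [n(n+1)/2]², then subtract the first 61 terms.
∑_{k=1}^{78} k³ = [78×79/2]² = 3081² = 9492561
∑_{k=1}^{61} k³ = [61×62/2]² = 1891² = 3575881
∑_{k=62}^{78} k³ = 9492561 - 3575881 = 5916680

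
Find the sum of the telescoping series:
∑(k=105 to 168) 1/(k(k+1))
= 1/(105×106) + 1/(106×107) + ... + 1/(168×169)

Partial fractions: 1/(k(k+1)) = 1/k - 1/(k+1)
The series telescopes:
= (1/105 - 1/106) + (1/106 - 1/107) + ... + (1/168 - 1/169)
= 1/105 - 1/169
= 64/17745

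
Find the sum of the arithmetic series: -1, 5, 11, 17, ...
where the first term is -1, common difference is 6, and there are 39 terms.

Sₙ = n/2 × (first + last)
Last term = a + (n-1)d = -1 + (39-1)×6 = 227
S_39 = 39/2 × (-1 + 227)
S_39 = 39/2 × 226 = 4407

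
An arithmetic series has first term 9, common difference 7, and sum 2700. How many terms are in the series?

Using S = n/2 × [2a + (n-1)d]
2700 = n/2 × [2(9) + (n-1)(7)]
2700 = n/2 × [18 + 7n - 7]
5400 = n × [11 + 7n]
7n² + (11)n - 5400 = 0
Discriminant: Δ = (11)² - 4(7)(-5400) = 121 + 151200 = 151321
√Δ = 389
n = [-(11) + √Δ] / (2·7) = (-11 + 389) / 14 = 378 / 14 = 27
(The negative root is discarded since n must be a positive integer.)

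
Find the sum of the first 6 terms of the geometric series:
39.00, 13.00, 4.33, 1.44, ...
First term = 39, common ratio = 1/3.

Sₙ = a(1 - rⁿ) / (1 - r)
S_6 = 39(1 - (1/3)^6) / (1 - (1/3))
S_6 = 39(1 - (1/729)) / (2/3)
S_6 = 4732/81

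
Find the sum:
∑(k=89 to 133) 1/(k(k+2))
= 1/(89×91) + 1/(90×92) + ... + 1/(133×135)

Partial fractions: 1/(k(k+2)) = (1/2)[1/k - 1/(k+2)]
Telescoping leaves the first two and last two terms:
= (1/2)[1/89 + 1/90 - 1/134 - 1/135]
= 6019/1610010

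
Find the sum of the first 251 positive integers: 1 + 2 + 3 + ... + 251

Formula: ∑k = n(n+1)/2
= 251×252/2
= 63252/2
= 31626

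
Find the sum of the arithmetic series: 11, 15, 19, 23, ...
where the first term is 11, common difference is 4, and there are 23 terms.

Sₙ = n/2 × (first + last)
Last term = a + (n-1)d = 11 + (23-1)×4 = 99
S_23 = 23/2 × (11 + 99)
S_23 = 23/2 × 110 = 1265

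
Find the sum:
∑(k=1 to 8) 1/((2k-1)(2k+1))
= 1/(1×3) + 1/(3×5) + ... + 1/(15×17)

Partial fractions: 1/((2k-1)(2k+1)) = (1/2)[1/(2k-1) - 1/(2k+1)]
The series telescopes:
= (1/2)[1/1 - 1/17]
= 8/17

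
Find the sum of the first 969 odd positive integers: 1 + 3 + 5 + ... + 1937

Sum of first n odd numbers = n²
= 969²
= 938961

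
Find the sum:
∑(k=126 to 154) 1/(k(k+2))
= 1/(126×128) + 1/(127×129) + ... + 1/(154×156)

Partial fractions: 1/(k(k+2)) = (1/2)[1/k - 1/(k+2)]
Telescoping leaves the first two and last two terms:
= (1/2)[1/126 + 1/127 - 1/155 - 1/156]
= 190153/128976120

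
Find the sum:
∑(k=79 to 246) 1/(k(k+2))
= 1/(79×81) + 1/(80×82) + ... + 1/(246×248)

Partial fractions: 1/(k(k+2)) = (1/2)[1/k - 1/(k+2)]
Telescoping leaves the first two and last two terms:
= (1/2)[1/79 + 1/80 - 1/247 - 1/248]
= 826413/96784480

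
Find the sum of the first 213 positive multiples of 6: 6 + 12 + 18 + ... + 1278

Factor out 6: = 6(1 + 2 + ... + 213) = 6 × n(n+1)/2
= 6 × 213×214/2
= 6 × 22791
= 136746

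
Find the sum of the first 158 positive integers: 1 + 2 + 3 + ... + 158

Formula: ∑k = n(n+1)/2
= 158×159/2
= 25122/2
= 12561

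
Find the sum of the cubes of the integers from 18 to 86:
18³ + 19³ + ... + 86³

Use ∑_{k=1}^{n} k³ = [n(n+1)/2]², then subtract the first 17 terms.
∑_{k=1}^{86} k³ = [86×87/2]² = 3741² = 13995081
∑_{k=1}^{17} k³ = [17×18/2]² = 153² = 23409
∑_{k=18}^{86} k³ = 13995081 - 23409 = 13971672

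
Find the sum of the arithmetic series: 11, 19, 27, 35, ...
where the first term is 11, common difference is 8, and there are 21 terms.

Sₙ = n/2 × (first + last)
Last term = a + (n-1)d = 11 + (21-1)×8 = 171
S_21 = 21/2 × (11 + 171)
S_21 = 21/2 × 182 = 1911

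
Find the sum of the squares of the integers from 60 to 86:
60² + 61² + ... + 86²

Use ∑_{k=1}^{n} k² = n(n+1)(2n+1)/6, then subtract the first 59 terms.
∑_{k=1}^{86} k² = 86×87×173/6 = 215731
∑_{k=1}^{59} k² = 59×60×119/6 = 70210
∑_{k=60}^{86} k² = 215731 - 70210 = 145521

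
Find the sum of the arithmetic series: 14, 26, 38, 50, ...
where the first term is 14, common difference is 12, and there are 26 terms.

Sₙ = n/2 × (first + last)
Last term = a + (n-1)d = 14 + (26-1)×12 = 314
S_26 = 26/2 × (14 + 314)
S_26 = 26/2 × 328 = 4264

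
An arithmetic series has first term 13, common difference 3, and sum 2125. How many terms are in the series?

Using S = n/2 × [2a + (n-1)d]
2125 = n/2 × [2(13) + (n-1)(3)]
2125 = n/2 × [26 + 3n - 3]
4250 = n × [23 + 3n]
3n² + (23)n - 4250 = 0
Discriminant: Δ = (23)² - 4(3)(-4250) = 529 + 51000 = 51529
√Δ = 227
n = [-(23) + √Δ] / (2·3) = (-23 + 227) / 6 = 204 / 6 = 34
(The negative root is discarded since n must be a positive integer.)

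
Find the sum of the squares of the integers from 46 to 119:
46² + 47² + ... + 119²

Use ∑_{k=1}^{n} k² = n(n+1)(2n+1)/6, then subtract the first 45 terms.
∑_{k=1}^{119} k² = 119×120×239/6 = 568820
∑_{k=1}^{45} k² = 45×46×91/6 = 31395
∑_{k=46}^{119} k² = 568820 - 31395 = 537425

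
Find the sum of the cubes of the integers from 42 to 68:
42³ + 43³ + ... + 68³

Use ∑_{k=1}^{n} k³ = [n(n+1)/2]², then subtract the first 41 terms.
∑_{k=1}^{68} k³ = [68×69/2]² = 2346² = 5503716
∑_{k=1}^{41} k³ = [41×42/2]² = 861² = 741321
∑_{k=42}^{68} k³ = 5503716 - 741321 = 4762395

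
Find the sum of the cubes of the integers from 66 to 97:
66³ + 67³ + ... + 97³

Use ∑_{k=1}^{n} k³ = [n(n+1)/2]², then subtract the first 65 terms.
∑_{k=1}^{97} k³ = [97×98/2]² = 4753² = 22591009
∑_{k=1}^{65} k³ = [65×66/2]² = 2145² = 4601025
∑_{k=66}^{97} k³ = 22591009 - 4601025 = 17989984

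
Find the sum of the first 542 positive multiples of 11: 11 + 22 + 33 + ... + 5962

Factor out 11: = 11(1 + 2 + ... + 542) = 11 × n(n+1)/2
= 11 × 542×543/2
= 11 × 147153
= 1618683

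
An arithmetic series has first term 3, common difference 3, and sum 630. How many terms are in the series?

Using S = n/2 × [2a + (n-1)d]
630 = n/2 × [2(3) + (n-1)(3)]
630 = n/2 × [6 + 3n - 3]
1260 = n × [3 + 3n]
3n² + (3)n - 1260 = 0
Discriminant: Δ = (3)² - 4(3)(-1260) = 9 + 15120 = 15129
√Δ = 123
n = [-(3) + √Δ] / (2·3) = (-3 + 123) / 6 = 120 / 6 = 20
(The negative root is discarded since n must be a positive integer.)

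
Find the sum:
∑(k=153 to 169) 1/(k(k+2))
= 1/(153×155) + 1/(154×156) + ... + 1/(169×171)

Partial fractions: 1/(k(k+2)) = (1/2)[1/k - 1/(k+2)]
Telescoping leaves the first two and last two terms:
= (1/2)[1/153 + 1/154 - 1/170 - 1/171]
= 727/1119195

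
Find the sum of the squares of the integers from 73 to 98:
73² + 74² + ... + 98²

Use ∑_{k=1}^{n} k² = n(n+1)(2n+1)/6, then subtract the first 72 terms.
∑_{k=1}^{98} k² = 98×99×197/6 = 318549
∑_{k=1}^{72} k² = 72×73×145/6 = 127020
∑_{k=73}^{98} k² = 318549 - 127020 = 191529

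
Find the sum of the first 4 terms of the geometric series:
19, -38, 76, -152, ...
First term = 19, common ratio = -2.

Sₙ = a(1 - rⁿ) / (1 - r)
S_4 = 19(1 - (-2)^4) / (1 - (-2))
S_4 = 19(1 - 16) / (3)
S_4 = -95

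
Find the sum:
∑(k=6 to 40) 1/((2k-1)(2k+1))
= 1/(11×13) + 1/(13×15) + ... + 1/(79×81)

Partial fractions: 1/((2k-1)(2k+1)) = (1/2)[1/(2k-1) - 1/(2k+1)]
The series telescopes:
= (1/2)[1/11 - 1/81]
= 35/891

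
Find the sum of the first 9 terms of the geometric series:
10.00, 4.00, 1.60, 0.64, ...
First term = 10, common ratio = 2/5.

Sₙ = a(1 - rⁿ) / (1 - r)
S_9 = 10(1 - (2/5)^9) / (1 - (2/5))
S_9 = 10(1 - (512/1953125)) / (3/5)
S_9 = 1301742/78125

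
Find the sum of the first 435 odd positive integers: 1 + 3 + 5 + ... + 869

Sum of first n odd numbers = n²
= 435²
= 189225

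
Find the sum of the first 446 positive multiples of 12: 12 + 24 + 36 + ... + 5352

Factor out 12: = 12(1 + 2 + ... + 446) = 12 × n(n+1)/2
= 12 × 446×447/2
= 12 × 99681
= 1196172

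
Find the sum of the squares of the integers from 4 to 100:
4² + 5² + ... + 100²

Use ∑_{k=1}^{n} k² = n(n+1)(2n+1)/6, then subtract the first 3 terms.
∑_{k=1}^{100} k² = 100×101×201/6 = 338350
∑_{k=1}^{3} k² = 3×4×7/6 = 14
∑_{k=4}^{100} k² = 338350 - 14 = 338336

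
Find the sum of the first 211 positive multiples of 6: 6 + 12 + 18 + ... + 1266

Factor out 6: = 6(1 + 2 + ... + 211) = 6 × n(n+1)/2
= 6 × 211×212/2
= 6 × 22366
= 134196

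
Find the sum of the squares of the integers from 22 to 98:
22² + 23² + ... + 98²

Use ∑_{k=1}^{n} k² = n(n+1)(2n+1)/6, then subtract the first 21 terms.
∑_{k=1}^{98} k² = 98×99×197/6 = 318549
∑_{k=1}^{21} k² = 21×22×43/6 = 3311
∑_{k=22}^{98} k² = 318549 - 3311 = 315238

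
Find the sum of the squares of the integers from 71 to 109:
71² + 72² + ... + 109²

Use ∑_{k=1}^{n} k² = n(n+1)(2n+1)/6, then subtract the first 70 terms.
∑_{k=1}^{109} k² = 109×110×219/6 = 437635
∑_{k=1}^{70} k² = 70×71×141/6 = 116795
∑_{k=71}^{109} k² = 437635 - 116795 = 320840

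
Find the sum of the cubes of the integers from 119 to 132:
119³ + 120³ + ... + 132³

Use ∑_{k=1}^{n} k³ = [n(n+1)/2]², then subtract the first 118 terms.
∑_{k=1}^{132} k³ = [132×133/2]² = 8778² = 77053284
∑_{k=1}^{118} k³ = [118×119/2]² = 7021² = 49294441
∑_{k=119}^{132} k³ = 77053284 - 49294441 = 27758843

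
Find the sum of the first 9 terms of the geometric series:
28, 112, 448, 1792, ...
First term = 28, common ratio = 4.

Sₙ = a(1 - rⁿ) / (1 - r)
S_9 = 28(1 - 4^9) / (1 - 4)
S_9 = 28(1 - 262144) / (-3)
S_9 = 2446668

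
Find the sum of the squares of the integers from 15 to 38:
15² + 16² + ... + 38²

Use ∑_{k=1}^{n} k² = n(n+1)(2n+1)/6, then subtract the first 14 terms.
∑_{k=1}^{38} k² = 38×39×77/6 = 19019
∑_{k=1}^{14} k² = 14×15×29/6 = 1015
∑_{k=15}^{38} k² = 19019 - 1015 = 18004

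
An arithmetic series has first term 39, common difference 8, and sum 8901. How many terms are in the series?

Using S = n/2 × [2a + (n-1)d]
8901 = n/2 × [2(39) + (n-1)(8)]
8901 = n/2 × [78 + 8n - 8]
17802 = n × [70 + 8n]
8n² + (70)n - 17802 = 0
Discriminant: Δ = (70)² - 4(8)(-17802) = 4900 + 569664 = 574564
√Δ = 758
n = [-(70) + √Δ] / (2·8) = (-70 + 758) / 16 = 688 / 16 = 43
(The negative root is discarded since n must be a positive integer.)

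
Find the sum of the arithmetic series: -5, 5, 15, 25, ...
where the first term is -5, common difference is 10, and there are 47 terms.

Sₙ = n/2 × (first + last)
Last term = a + (n-1)d = -5 + (47-1)×10 = 455
S_47 = 47/2 × (-5 + 455)
S_47 = 47/2 × 450 = 10575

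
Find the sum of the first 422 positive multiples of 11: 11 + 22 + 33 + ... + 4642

Factor out 11: = 11(1 + 2 + ... + 422) = 11 × n(n+1)/2
= 11 × 422×423/2
= 11 × 89253
= 981783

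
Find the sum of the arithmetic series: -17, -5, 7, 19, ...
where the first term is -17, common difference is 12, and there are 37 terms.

Sₙ = n/2 × (first + last)
Last term = a + (n-1)d = -17 + (37-1)×12 = 415
S_37 = 37/2 × (-17 + 415)
S_37 = 37/2 × 398 = 7363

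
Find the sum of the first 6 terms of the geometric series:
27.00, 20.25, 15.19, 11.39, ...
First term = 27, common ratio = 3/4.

Sₙ = a(1 - rⁿ) / (1 - r)
S_6 = 27(1 - (3/4)^6) / (1 - (3/4))
S_6 = 27(1 - (729/4096)) / (1/4)
S_6 = 90909/1024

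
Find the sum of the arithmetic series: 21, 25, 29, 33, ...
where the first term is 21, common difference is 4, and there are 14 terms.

Sₙ = n/2 × (first + last)
Last term = a + (n-1)d = 21 + (14-1)×4 = 73
S_14 = 14/2 × (21 + 73)
S_14 = 14/2 × 94 = 658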